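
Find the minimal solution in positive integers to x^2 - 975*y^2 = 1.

(x, y) = (1249, 40)

First expand sqrt(975) as a continued fraction. With x_i = (sqrt(975) + m_i)/d_i and (m_0, d_0) = (0, 1): a_0 = floor(sqrt(975)) = 31, since 31^2 = 961 <= 975 < 1024 = 32^2.
Iterate m_{i+1} = d_i*a_i - m_i, d_{i+1} = (975 - m_{i+1}^2)/d_i, a_{i+1} = floor((a_0 + m_{i+1})/d_{i+1}):
  m_1 = 1*31 - 0 = 31, d_1 = (975 - 31^2)/1 = 14/1 = 14, a_1 = floor((31 + 31)/14) = 4.
  m_2 = 14*4 - 31 = 25, d_2 = (975 - 25^2)/14 = 350/14 = 25, a_2 = floor((31 + 25)/25) = 2.
  m_3 = 25*2 - 25 = 25, d_3 = (975 - 25^2)/25 = 350/25 = 14, a_3 = floor((31 + 25)/14) = 4.
  m_4 = 14*4 - 25 = 31, d_4 = (975 - 31^2)/14 = 14/14 = 1, a_4 = floor((31 + 31)/1) = 62.
  m_5 = 1*62 - 31 = 31, d_5 = (975 - 31^2)/1 = 14/1 = 14: (m_5, d_5) = (m_1, d_1) = (31, 14), so from here the quotients repeat a_1, ..., a_4; the period length is 4.
So sqrt(975) = [31; (4, 2, 4, 62)] with period length k = 4.
k is even, so the fundamental solution of x^2 - 975y^2 = 1 is (p_{k-1}, q_{k-1}) = (p_3, q_3); compute convergents through index 3.
Convergents (p_i = a_i*p_{i-1} + p_{i-2}, q_i = a_i*q_{i-1} + q_{i-2} with p_{-2}=0, p_{-1}=1, q_{-2}=1, q_{-1}=0):
  i=0: a_0=31, p_0 = 31*1 + 0 = 31, q_0 = 31*0 + 1 = 1.
  i=1: a_1=4, p_1 = 4*31 + 1 = 125, q_1 = 4*1 + 0 = 4.
  i=2: a_2=2, p_2 = 2*125 + 31 = 281, q_2 = 2*4 + 1 = 9.
  i=3: a_3=4, p_3 = 4*281 + 125 = 1249, q_3 = 4*9 + 4 = 40.
Check: 1249^2 - 975*40^2 = 1560001 - 1560000 = 1, so (x, y) = (1249, 40) solves the equation, and by the theorem it is the least positive solution.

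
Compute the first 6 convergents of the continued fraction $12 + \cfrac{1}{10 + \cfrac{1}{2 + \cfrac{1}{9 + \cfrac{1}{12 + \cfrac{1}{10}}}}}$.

12/1, 121/10, 254/21, 2407/199, 29138/2409, 293787/24289

Using the convergent recurrence p_i = a_i*p_{i-1} + p_{i-2}, q_i = a_i*q_{i-1} + q_{i-2} with p_{-2}=0, p_{-1}=1, q_{-2}=1, q_{-1}=0:
  i=0: a_0=12, p_0 = 12*1 + 0 = 12, q_0 = 12*0 + 1 = 1.
  i=1: a_1=10, p_1 = 10*12 + 1 = 121, q_1 = 10*1 + 0 = 10.
  i=2: a_2=2, p_2 = 2*121 + 12 = 254, q_2 = 2*10 + 1 = 21.
  i=3: a_3=9, p_3 = 9*254 + 121 = 2407, q_3 = 9*21 + 10 = 199.
  i=4: a_4=12, p_4 = 12*2407 + 254 = 29138, q_4 = 12*199 + 21 = 2409.
  i=5: a_5=10, p_5 = 10*29138 + 2407 = 293787, q_5 = 10*2409 + 199 = 24289.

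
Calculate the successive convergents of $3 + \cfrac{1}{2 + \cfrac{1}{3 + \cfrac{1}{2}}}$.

3/1, 7/2, 24/7, 55/16

Using the convergent recurrence p_i = a_i*p_{i-1} + p_{i-2}, q_i = a_i*q_{i-1} + q_{i-2} with p_{-2}=0, p_{-1}=1, q_{-2}=1, q_{-1}=0:
  i=0: a_0=3, p_0 = 3*1 + 0 = 3, q_0 = 3*0 + 1 = 1.
  i=1: a_1=2, p_1 = 2*3 + 1 = 7, q_1 = 2*1 + 0 = 2.
  i=2: a_2=3, p_2 = 3*7 + 3 = 24, q_2 = 3*2 + 1 = 7.
  i=3: a_3=2, p_3 = 2*24 + 7 = 55, q_3 = 2*7 + 2 = 16.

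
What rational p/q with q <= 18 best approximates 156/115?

Expand x = 156/115 as a continued fraction with the Euclidean algorithm:
  156 = 1*115 + 41, so a_0 = 1.
  115 = 2*41 + 33, so a_1 = 2.
  41 = 1*33 + 8, so a_2 = 1.
  33 = 4*8 + 1, so a_3 = 4.
  8 = 8*1 + 0, so a_4 = 8.
so x = [1; 2, 1, 4, 8].
Convergents (p_i = a_i*p_{i-1} + p_{i-2}, q_i = a_i*q_{i-1} + q_{i-2} with p_{-2}=0, p_{-1}=1, q_{-2}=1, q_{-1}=0), until the denominator exceeds 18:
  i=0: a_0=1, p_0 = 1*1 + 0 = 1, q_0 = 1*0 + 1 = 1.
  i=1: a_1=2, p_1 = 2*1 + 1 = 3, q_1 = 2*1 + 0 = 2.
  i=2: a_2=1, p_2 = 1*3 + 1 = 4, q_2 = 1*2 + 1 = 3.
  i=3: a_3=4, p_3 = 4*4 + 3 = 19, q_3 = 4*3 + 2 = 14.
  i=4: a_4=8, p_4 = 8*19 + 4 = 156, q_4 = 8*14 + 3 = 115.
q_4 = 115 > 18, so the last convergent with denominator <= 18 is p_3/q_3 = 19/14.
The closest fraction with denominator <= 18 is either p_3/q_3 or the intermediate fraction (k*p_3 + p_2)/(k*q_3 + q_2) with the largest k >= 1 whose denominator stays <= 18; these approach x as k grows, and every other convergent or intermediate fraction in range is farther away.
Largest k: floor((18 - q_2)/q_3) = floor((18 - 3)/14) = 1.
That gives (1*19 + 4)/(1*14 + 3) = 23/17.
Compare the errors: |x - 19/14| = |156*14 - 19*115|/(115*14) = 1/1610, and |x - 23/17| = |156*17 - 23*115|/(115*17) = 7/1955.
Cross-multiplying, 1*1955 = 1955 < 11270 = 7*1610, so 1/1610 is smaller: the convergent 19/14 is closer to x than 23/17.

19/14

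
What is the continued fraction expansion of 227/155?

[1; 2, 6, 1, 1, 5]

Run the Euclidean algorithm on 227 and 155; the successive quotients are the partial quotients a_0, a_1, ... (each step inverts the fractional part left over by the previous one):
  227 = 1*155 + 72, so a_0 = 1.
  155 = 2*72 + 11, so a_1 = 2.
  72 = 6*11 + 6, so a_2 = 6.
  11 = 1*6 + 5, so a_3 = 1.
  6 = 1*5 + 1, so a_4 = 1.
  5 = 5*1 + 0, so a_5 = 5.
The remainder reaches 0 after 6 divisions, so the expansion has 6 partial quotients, read off in order.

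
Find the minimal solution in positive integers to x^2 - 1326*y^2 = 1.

First expand sqrt(1326) as a continued fraction. With x_i = (sqrt(1326) + m_i)/d_i and (m_0, d_0) = (0, 1): a_0 = floor(sqrt(1326)) = 36, since 36^2 = 1296 <= 1326 < 1369 = 37^2.
Iterate m_{i+1} = d_i*a_i - m_i, d_{i+1} = (1326 - m_{i+1}^2)/d_i, a_{i+1} = floor((a_0 + m_{i+1})/d_{i+1}):
  m_1 = 1*36 - 0 = 36, d_1 = (1326 - 36^2)/1 = 30/1 = 30, a_1 = floor((36 + 36)/30) = 2.
  m_2 = 30*2 - 36 = 24, d_2 = (1326 - 24^2)/30 = 750/30 = 25, a_2 = floor((36 + 24)/25) = 2.
  m_3 = 25*2 - 24 = 26, d_3 = (1326 - 26^2)/25 = 650/25 = 26, a_3 = floor((36 + 26)/26) = 2.
  m_4 = 26*2 - 26 = 26, d_4 = (1326 - 26^2)/26 = 650/26 = 25, a_4 = floor((36 + 26)/25) = 2.
  m_5 = 25*2 - 26 = 24, d_5 = (1326 - 24^2)/25 = 750/25 = 30, a_5 = floor((36 + 24)/30) = 2.
  m_6 = 30*2 - 24 = 36, d_6 = (1326 - 36^2)/30 = 30/30 = 1, a_6 = floor((36 + 36)/1) = 72.
  m_7 = 1*72 - 36 = 36, d_7 = (1326 - 36^2)/1 = 30/1 = 30: (m_7, d_7) = (m_1, d_1) = (36, 30), so from here the quotients repeat a_1, ..., a_6; the period length is 6.
So sqrt(1326) = [36; (2, 2, 2, 2, 2, 72)] with period length k = 6.
k is even, so the fundamental solution of x^2 - 1326y^2 = 1 is (p_{k-1}, q_{k-1}) = (p_5, q_5); compute convergents through index 5.
Convergents (p_i = a_i*p_{i-1} + p_{i-2}, q_i = a_i*q_{i-1} + q_{i-2} with p_{-2}=0, p_{-1}=1, q_{-2}=1, q_{-1}=0):
  i=0: a_0=36, p_0 = 36*1 + 0 = 36, q_0 = 36*0 + 1 = 1.
  i=1: a_1=2, p_1 = 2*36 + 1 = 73, q_1 = 2*1 + 0 = 2.
  i=2: a_2=2, p_2 = 2*73 + 36 = 182, q_2 = 2*2 + 1 = 5.
  i=3: a_3=2, p_3 = 2*182 + 73 = 437, q_3 = 2*5 + 2 = 12.
  i=4: a_4=2, p_4 = 2*437 + 182 = 1056, q_4 = 2*12 + 5 = 29.
  i=5: a_5=2, p_5 = 2*1056 + 437 = 2549, q_5 = 2*29 + 12 = 70.
Check: 2549^2 - 1326*70^2 = 6497401 - 6497400 = 1, so (x, y) = (2549, 70) solves the equation, and by the theorem it is the least positive solution.

(x, y) = (2549, 70)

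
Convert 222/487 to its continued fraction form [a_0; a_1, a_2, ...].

[0; 2, 5, 6, 7]

Run the Euclidean algorithm on 222 and 487; the successive quotients are the partial quotients a_0, a_1, ... (each step inverts the fractional part left over by the previous one):
  222 = 0*487 + 222, so a_0 = 0.
  487 = 2*222 + 43, so a_1 = 2.
  222 = 5*43 + 7, so a_2 = 5.
  43 = 6*7 + 1, so a_3 = 6.
  7 = 7*1 + 0, so a_4 = 7.
The remainder reaches 0 after 5 divisions, so the expansion has 5 partial quotients, read off in order.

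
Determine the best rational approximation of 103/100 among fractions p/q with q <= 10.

1/1

Expand x = 103/100 as a continued fraction with the Euclidean algorithm:
  103 = 1*100 + 3, so a_0 = 1.
  100 = 33*3 + 1, so a_1 = 33.
  3 = 3*1 + 0, so a_2 = 3.
so x = [1; 33, 3].
Convergents (p_i = a_i*p_{i-1} + p_{i-2}, q_i = a_i*q_{i-1} + q_{i-2} with p_{-2}=0, p_{-1}=1, q_{-2}=1, q_{-1}=0), until the denominator exceeds 10:
  i=0: a_0=1, p_0 = 1*1 + 0 = 1, q_0 = 1*0 + 1 = 1.
  i=1: a_1=33, p_1 = 33*1 + 1 = 34, q_1 = 33*1 + 0 = 33.
q_1 = 33 > 10, so the last convergent with denominator <= 10 is p_0/q_0 = 1/1.
The closest fraction with denominator <= 10 is either p_0/q_0 or the intermediate fraction (k*p_0 + p_{-1})/(k*q_0 + q_{-1}) with the largest k >= 1 whose denominator stays <= 10; these approach x as k grows, and every other convergent or intermediate fraction in range is farther away.
Largest k: floor((10 - q_{-1})/q_0) = floor((10 - 0)/1) = 10 (using the seeds p_{-1} = 1, q_{-1} = 0).
That gives (10*1 + 1)/(10*1 + 0) = 11/10.
Compare the errors: |x - 1/1| = |103*1 - 1*100|/(100*1) = 3/100, and |x - 11/10| = |103*10 - 11*100|/(100*10) = 70/1000.
Cross-multiplying, 3*1000 = 3000 < 7000 = 70*100, so 3/100 is smaller: the convergent 1/1 is closer to x than 11/10.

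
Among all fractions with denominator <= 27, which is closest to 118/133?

Expand x = 118/133 as a continued fraction with the Euclidean algorithm:
  118 = 0*133 + 118, so a_0 = 0.
  133 = 1*118 + 15, so a_1 = 1.
  118 = 7*15 + 13, so a_2 = 7.
  15 = 1*13 + 2, so a_3 = 1.
  13 = 6*2 + 1, so a_4 = 6.
  2 = 2*1 + 0, so a_5 = 2.
so x = [0; 1, 7, 1, 6, 2].
Convergents (p_i = a_i*p_{i-1} + p_{i-2}, q_i = a_i*q_{i-1} + q_{i-2} with p_{-2}=0, p_{-1}=1, q_{-2}=1, q_{-1}=0), until the denominator exceeds 27:
  i=0: a_0=0, p_0 = 0*1 + 0 = 0, q_0 = 0*0 + 1 = 1.
  i=1: a_1=1, p_1 = 1*0 + 1 = 1, q_1 = 1*1 + 0 = 1.
  i=2: a_2=7, p_2 = 7*1 + 0 = 7, q_2 = 7*1 + 1 = 8.
  i=3: a_3=1, p_3 = 1*7 + 1 = 8, q_3 = 1*8 + 1 = 9.
  i=4: a_4=6, p_4 = 6*8 + 7 = 55, q_4 = 6*9 + 8 = 62.
q_4 = 62 > 27, so the last convergent with denominator <= 27 is p_3/q_3 = 8/9.
The closest fraction with denominator <= 27 is either p_3/q_3 or the intermediate fraction (k*p_3 + p_2)/(k*q_3 + q_2) with the largest k >= 1 whose denominator stays <= 27; these approach x as k grows, and every other convergent or intermediate fraction in range is farther away.
Largest k: floor((27 - q_2)/q_3) = floor((27 - 8)/9) = 2.
That gives (2*8 + 7)/(2*9 + 8) = 23/26.
Compare the errors: |x - 8/9| = |118*9 - 8*133|/(133*9) = 2/1197, and |x - 23/26| = |118*26 - 23*133|/(133*26) = 9/3458.
Cross-multiplying, 2*3458 = 6916 < 10773 = 9*1197, so 2/1197 is smaller: the convergent 8/9 is closer to x than 23/26.

8/9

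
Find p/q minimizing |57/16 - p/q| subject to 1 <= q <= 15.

Expand x = 57/16 as a continued fraction with the Euclidean algorithm:
  57 = 3*16 + 9, so a_0 = 3.
  16 = 1*9 + 7, so a_1 = 1.
  9 = 1*7 + 2, so a_2 = 1.
  7 = 3*2 + 1, so a_3 = 3.
  2 = 2*1 + 0, so a_4 = 2.
so x = [3; 1, 1, 3, 2].
Convergents (p_i = a_i*p_{i-1} + p_{i-2}, q_i = a_i*q_{i-1} + q_{i-2} with p_{-2}=0, p_{-1}=1, q_{-2}=1, q_{-1}=0), until the denominator exceeds 15:
  i=0: a_0=3, p_0 = 3*1 + 0 = 3, q_0 = 3*0 + 1 = 1.
  i=1: a_1=1, p_1 = 1*3 + 1 = 4, q_1 = 1*1 + 0 = 1.
  i=2: a_2=1, p_2 = 1*4 + 3 = 7, q_2 = 1*1 + 1 = 2.
  i=3: a_3=3, p_3 = 3*7 + 4 = 25, q_3 = 3*2 + 1 = 7.
  i=4: a_4=2, p_4 = 2*25 + 7 = 57, q_4 = 2*7 + 2 = 16.
q_4 = 16 > 15, so the last convergent with denominator <= 15 is p_3/q_3 = 25/7.
The closest fraction with denominator <= 15 is either p_3/q_3 or the intermediate fraction (k*p_3 + p_2)/(k*q_3 + q_2) with the largest k >= 1 whose denominator stays <= 15; these approach x as k grows, and every other convergent or intermediate fraction in range is farther away.
Largest k: floor((15 - q_2)/q_3) = floor((15 - 2)/7) = 1.
That gives (1*25 + 7)/(1*7 + 2) = 32/9.
Compare the errors: |x - 25/7| = |57*7 - 25*16|/(16*7) = 1/112, and |x - 32/9| = |57*9 - 32*16|/(16*9) = 1/144.
Cross-multiplying, 1*112 = 112 < 144 = 1*144, so 1/144 is smaller: the intermediate fraction 32/9 is closer to x than 25/7.

32/9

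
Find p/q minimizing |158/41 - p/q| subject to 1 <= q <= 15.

Expand x = 158/41 as a continued fraction with the Euclidean algorithm:
  158 = 3*41 + 35, so a_0 = 3.
  41 = 1*35 + 6, so a_1 = 1.
  35 = 5*6 + 5, so a_2 = 5.
  6 = 1*5 + 1, so a_3 = 1.
  5 = 5*1 + 0, so a_4 = 5.
so x = [3; 1, 5, 1, 5].
Convergents (p_i = a_i*p_{i-1} + p_{i-2}, q_i = a_i*q_{i-1} + q_{i-2} with p_{-2}=0, p_{-1}=1, q_{-2}=1, q_{-1}=0), until the denominator exceeds 15:
  i=0: a_0=3, p_0 = 3*1 + 0 = 3, q_0 = 3*0 + 1 = 1.
  i=1: a_1=1, p_1 = 1*3 + 1 = 4, q_1 = 1*1 + 0 = 1.
  i=2: a_2=5, p_2 = 5*4 + 3 = 23, q_2 = 5*1 + 1 = 6.
  i=3: a_3=1, p_3 = 1*23 + 4 = 27, q_3 = 1*6 + 1 = 7.
  i=4: a_4=5, p_4 = 5*27 + 23 = 158, q_4 = 5*7 + 6 = 41.
q_4 = 41 > 15, so the last convergent with denominator <= 15 is p_3/q_3 = 27/7.
The closest fraction with denominator <= 15 is either p_3/q_3 or the intermediate fraction (k*p_3 + p_2)/(k*q_3 + q_2) with the largest k >= 1 whose denominator stays <= 15; these approach x as k grows, and every other convergent or intermediate fraction in range is farther away.
Largest k: floor((15 - q_2)/q_3) = floor((15 - 6)/7) = 1.
That gives (1*27 + 23)/(1*7 + 6) = 50/13.
Compare the errors: |x - 27/7| = |158*7 - 27*41|/(41*7) = 1/287, and |x - 50/13| = |158*13 - 50*41|/(41*13) = 4/533.
Cross-multiplying, 1*533 = 533 < 1148 = 4*287, so 1/287 is smaller: the convergent 27/7 is closer to x than 50/13.

27/7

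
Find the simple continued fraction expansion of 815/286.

Run the Euclidean algorithm on 815 and 286; the successive quotients are the partial quotients a_0, a_1, ... (each step inverts the fractional part left over by the previous one):
  815 = 2*286 + 243, so a_0 = 2.
  286 = 1*243 + 43, so a_1 = 1.
  243 = 5*43 + 28, so a_2 = 5.
  43 = 1*28 + 15, so a_3 = 1.
  28 = 1*15 + 13, so a_4 = 1.
  15 = 1*13 + 2, so a_5 = 1.
  13 = 6*2 + 1, so a_6 = 6.
  2 = 2*1 + 0, so a_7 = 2.
The remainder reaches 0 after 8 divisions, so the expansion has 8 partial quotients, read off in order.

[2; 1, 5, 1, 1, 1, 6, 2]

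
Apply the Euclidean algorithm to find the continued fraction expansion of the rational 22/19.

[1; 6, 3]

Run the Euclidean algorithm on 22 and 19; the successive quotients are the partial quotients a_0, a_1, ... (each step inverts the fractional part left over by the previous one):
  22 = 1*19 + 3, so a_0 = 1.
  19 = 6*3 + 1, so a_1 = 6.
  3 = 3*1 + 0, so a_2 = 3.
The remainder reaches 0 after 3 divisions, so the expansion has 3 partial quotients, read off in order.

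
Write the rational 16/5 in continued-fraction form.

[3; 5]

Run the Euclidean algorithm on 16 and 5; the successive quotients are the partial quotients a_0, a_1, ... (each step inverts the fractional part left over by the previous one):
  16 = 3*5 + 1, so a_0 = 3.
  5 = 5*1 + 0, so a_1 = 5.
The remainder reaches 0 after 2 divisions, so the expansion has 2 partial quotients, read off in order.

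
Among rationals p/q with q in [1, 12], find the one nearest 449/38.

130/11

Expand x = 449/38 as a continued fraction with the Euclidean algorithm:
  449 = 11*38 + 31, so a_0 = 11.
  38 = 1*31 + 7, so a_1 = 1.
  31 = 4*7 + 3, so a_2 = 4.
  7 = 2*3 + 1, so a_3 = 2.
  3 = 3*1 + 0, so a_4 = 3.
so x = [11; 1, 4, 2, 3].
Convergents (p_i = a_i*p_{i-1} + p_{i-2}, q_i = a_i*q_{i-1} + q_{i-2} with p_{-2}=0, p_{-1}=1, q_{-2}=1, q_{-1}=0), until the denominator exceeds 12:
  i=0: a_0=11, p_0 = 11*1 + 0 = 11, q_0 = 11*0 + 1 = 1.
  i=1: a_1=1, p_1 = 1*11 + 1 = 12, q_1 = 1*1 + 0 = 1.
  i=2: a_2=4, p_2 = 4*12 + 11 = 59, q_2 = 4*1 + 1 = 5.
  i=3: a_3=2, p_3 = 2*59 + 12 = 130, q_3 = 2*5 + 1 = 11.
  i=4: a_4=3, p_4 = 3*130 + 59 = 449, q_4 = 3*11 + 5 = 38.
q_4 = 38 > 12, so the last convergent with denominator <= 12 is p_3/q_3 = 130/11.
The closest fraction with denominator <= 12 is either p_3/q_3 or the intermediate fraction (k*p_3 + p_2)/(k*q_3 + q_2) with the largest k >= 1 whose denominator stays <= 12; these approach x as k grows, and every other convergent or intermediate fraction in range is farther away.
Largest k: floor((12 - q_2)/q_3) = floor((12 - 5)/11) = 0.
Since k = 0, no intermediate fraction beyond p_3/q_3 has denominator <= 12, so the convergent 130/11 is the closest (its error is |449*11 - 130*38|/(38*11) = 1/418).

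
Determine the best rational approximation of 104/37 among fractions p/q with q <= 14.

Expand x = 104/37 as a continued fraction with the Euclidean algorithm:
  104 = 2*37 + 30, so a_0 = 2.
  37 = 1*30 + 7, so a_1 = 1.
  30 = 4*7 + 2, so a_2 = 4.
  7 = 3*2 + 1, so a_3 = 3.
  2 = 2*1 + 0, so a_4 = 2.
so x = [2; 1, 4, 3, 2].
Convergents (p_i = a_i*p_{i-1} + p_{i-2}, q_i = a_i*q_{i-1} + q_{i-2} with p_{-2}=0, p_{-1}=1, q_{-2}=1, q_{-1}=0), until the denominator exceeds 14:
  i=0: a_0=2, p_0 = 2*1 + 0 = 2, q_0 = 2*0 + 1 = 1.
  i=1: a_1=1, p_1 = 1*2 + 1 = 3, q_1 = 1*1 + 0 = 1.
  i=2: a_2=4, p_2 = 4*3 + 2 = 14, q_2 = 4*1 + 1 = 5.
  i=3: a_3=3, p_3 = 3*14 + 3 = 45, q_3 = 3*5 + 1 = 16.
q_3 = 16 > 14, so the last convergent with denominator <= 14 is p_2/q_2 = 14/5.
The closest fraction with denominator <= 14 is either p_2/q_2 or the intermediate fraction (k*p_2 + p_1)/(k*q_2 + q_1) with the largest k >= 1 whose denominator stays <= 14; these approach x as k grows, and every other convergent or intermediate fraction in range is farther away.
Largest k: floor((14 - q_1)/q_2) = floor((14 - 1)/5) = 2.
That gives (2*14 + 3)/(2*5 + 1) = 31/11.
Compare the errors: |x - 14/5| = |104*5 - 14*37|/(37*5) = 2/185, and |x - 31/11| = |104*11 - 31*37|/(37*11) = 3/407.
Cross-multiplying, 3*185 = 555 < 814 = 2*407, so 3/407 is smaller: the intermediate fraction 31/11 is closer to x than 14/5.

31/11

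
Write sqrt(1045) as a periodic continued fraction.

Write x_i = (sqrt(1045) + m_i)/d_i with (m_0, d_0) = (0, 1). a_0 = floor(sqrt(1045)) = 32, since 32^2 = 1024 <= 1045 < 1089 = 33^2.
Iterate m_{i+1} = d_i*a_i - m_i, d_{i+1} = (1045 - m_{i+1}^2)/d_i, a_{i+1} = floor((a_0 + m_{i+1})/d_{i+1}):
  m_1 = 1*32 - 0 = 32, d_1 = (1045 - 32^2)/1 = 21/1 = 21, a_1 = floor((32 + 32)/21) = 3.
  m_2 = 21*3 - 32 = 31, d_2 = (1045 - 31^2)/21 = 84/21 = 4, a_2 = floor((32 + 31)/4) = 15.
  m_3 = 4*15 - 31 = 29, d_3 = (1045 - 29^2)/4 = 204/4 = 51, a_3 = floor((32 + 29)/51) = 1.
  m_4 = 51*1 - 29 = 22, d_4 = (1045 - 22^2)/51 = 561/51 = 11, a_4 = floor((32 + 22)/11) = 4.
  m_5 = 11*4 - 22 = 22, d_5 = (1045 - 22^2)/11 = 561/11 = 51, a_5 = floor((32 + 22)/51) = 1.
  m_6 = 51*1 - 22 = 29, d_6 = (1045 - 29^2)/51 = 204/51 = 4, a_6 = floor((32 + 29)/4) = 15.
  m_7 = 4*15 - 29 = 31, d_7 = (1045 - 31^2)/4 = 84/4 = 21, a_7 = floor((32 + 31)/21) = 3.
  m_8 = 21*3 - 31 = 32, d_8 = (1045 - 32^2)/21 = 21/21 = 1, a_8 = floor((32 + 32)/1) = 64.
  m_9 = 1*64 - 32 = 32, d_9 = (1045 - 32^2)/1 = 21/1 = 21: (m_9, d_9) = (m_1, d_1) = (32, 21), so from here the quotients repeat a_1, ..., a_8; the period length is 8.
Hence the expansion of sqrt(1045) is a_0 = 32 followed by the repeating block 3, 15, 1, 4, 1, 15, 3, 64 (period 8).

[32; (3, 15, 1, 4, 1, 15, 3, 64)]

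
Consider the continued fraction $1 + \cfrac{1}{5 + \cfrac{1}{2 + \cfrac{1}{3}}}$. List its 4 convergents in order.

Using the convergent recurrence p_i = a_i*p_{i-1} + p_{i-2}, q_i = a_i*q_{i-1} + q_{i-2} with p_{-2}=0, p_{-1}=1, q_{-2}=1, q_{-1}=0:
  i=0: a_0=1, p_0 = 1*1 + 0 = 1, q_0 = 1*0 + 1 = 1.
  i=1: a_1=5, p_1 = 5*1 + 1 = 6, q_1 = 5*1 + 0 = 5.
  i=2: a_2=2, p_2 = 2*6 + 1 = 13, q_2 = 2*5 + 1 = 11.
  i=3: a_3=3, p_3 = 3*13 + 6 = 45, q_3 = 3*11 + 5 = 38.

1/1, 6/5, 13/11, 45/38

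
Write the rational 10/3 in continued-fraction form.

Run the Euclidean algorithm on 10 and 3; the successive quotients are the partial quotients a_0, a_1, ... (each step inverts the fractional part left over by the previous one):
  10 = 3*3 + 1, so a_0 = 3.
  3 = 3*1 + 0, so a_1 = 3.
The remainder reaches 0 after 2 divisions, so the expansion has 2 partial quotients, read off in order.

[3; 3]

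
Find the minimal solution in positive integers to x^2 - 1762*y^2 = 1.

(x, y) = (1763, 42)

First expand sqrt(1762) as a continued fraction. With x_i = (sqrt(1762) + m_i)/d_i and (m_0, d_0) = (0, 1): a_0 = floor(sqrt(1762)) = 41, since 41^2 = 1681 <= 1762 < 1764 = 42^2.
Iterate m_{i+1} = d_i*a_i - m_i, d_{i+1} = (1762 - m_{i+1}^2)/d_i, a_{i+1} = floor((a_0 + m_{i+1})/d_{i+1}):
  m_1 = 1*41 - 0 = 41, d_1 = (1762 - 41^2)/1 = 81/1 = 81, a_1 = floor((41 + 41)/81) = 1.
  m_2 = 81*1 - 41 = 40, d_2 = (1762 - 40^2)/81 = 162/81 = 2, a_2 = floor((41 + 40)/2) = 40.
  m_3 = 2*40 - 40 = 40, d_3 = (1762 - 40^2)/2 = 162/2 = 81, a_3 = floor((41 + 40)/81) = 1.
  m_4 = 81*1 - 40 = 41, d_4 = (1762 - 41^2)/81 = 81/81 = 1, a_4 = floor((41 + 41)/1) = 82.
  m_5 = 1*82 - 41 = 41, d_5 = (1762 - 41^2)/1 = 81/1 = 81: (m_5, d_5) = (m_1, d_1) = (41, 81), so from here the quotients repeat a_1, ..., a_4; the period length is 4.
So sqrt(1762) = [41; (1, 40, 1, 82)] with period length k = 4.
k is even, so the fundamental solution of x^2 - 1762y^2 = 1 is (p_{k-1}, q_{k-1}) = (p_3, q_3); compute convergents through index 3.
Convergents (p_i = a_i*p_{i-1} + p_{i-2}, q_i = a_i*q_{i-1} + q_{i-2} with p_{-2}=0, p_{-1}=1, q_{-2}=1, q_{-1}=0):
  i=0: a_0=41, p_0 = 41*1 + 0 = 41, q_0 = 41*0 + 1 = 1.
  i=1: a_1=1, p_1 = 1*41 + 1 = 42, q_1 = 1*1 + 0 = 1.
  i=2: a_2=40, p_2 = 40*42 + 41 = 1721, q_2 = 40*1 + 1 = 41.
  i=3: a_3=1, p_3 = 1*1721 + 42 = 1763, q_3 = 1*41 + 1 = 42.
Check: 1763^2 - 1762*42^2 = 3108169 - 3108168 = 1, so (x, y) = (1763, 42) solves the equation, and by the theorem it is the least positive solution.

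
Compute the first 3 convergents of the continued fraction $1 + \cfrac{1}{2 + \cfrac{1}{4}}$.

Using the convergent recurrence p_i = a_i*p_{i-1} + p_{i-2}, q_i = a_i*q_{i-1} + q_{i-2} with p_{-2}=0, p_{-1}=1, q_{-2}=1, q_{-1}=0:
  i=0: a_0=1, p_0 = 1*1 + 0 = 1, q_0 = 1*0 + 1 = 1.
  i=1: a_1=2, p_1 = 2*1 + 1 = 3, q_1 = 2*1 + 0 = 2.
  i=2: a_2=4, p_2 = 4*3 + 1 = 13, q_2 = 4*2 + 1 = 9.

1/1, 3/2, 13/9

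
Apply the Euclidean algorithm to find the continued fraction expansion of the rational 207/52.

[3; 1, 51]

Run the Euclidean algorithm on 207 and 52; the successive quotients are the partial quotients a_0, a_1, ... (each step inverts the fractional part left over by the previous one):
  207 = 3*52 + 51, so a_0 = 3.
  52 = 1*51 + 1, so a_1 = 1.
  51 = 51*1 + 0, so a_2 = 51.
The remainder reaches 0 after 3 divisions, so the expansion has 3 partial quotients, read off in order.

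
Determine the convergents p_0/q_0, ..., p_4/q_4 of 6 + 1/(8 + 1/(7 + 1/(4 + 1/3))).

Using the convergent recurrence p_i = a_i*p_{i-1} + p_{i-2}, q_i = a_i*q_{i-1} + q_{i-2} with p_{-2}=0, p_{-1}=1, q_{-2}=1, q_{-1}=0:
  i=0: a_0=6, p_0 = 6*1 + 0 = 6, q_0 = 6*0 + 1 = 1.
  i=1: a_1=8, p_1 = 8*6 + 1 = 49, q_1 = 8*1 + 0 = 8.
  i=2: a_2=7, p_2 = 7*49 + 6 = 349, q_2 = 7*8 + 1 = 57.
  i=3: a_3=4, p_3 = 4*349 + 49 = 1445, q_3 = 4*57 + 8 = 236.
  i=4: a_4=3, p_4 = 3*1445 + 349 = 4684, q_4 = 3*236 + 57 = 765.

6/1, 49/8, 349/57, 1445/236, 4684/765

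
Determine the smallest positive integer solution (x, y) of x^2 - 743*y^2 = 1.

(x, y) = (714024, 26195)

First expand sqrt(743) as a continued fraction. With x_i = (sqrt(743) + m_i)/d_i and (m_0, d_0) = (0, 1): a_0 = floor(sqrt(743)) = 27, since 27^2 = 729 <= 743 < 784 = 28^2.
Iterate m_{i+1} = d_i*a_i - m_i, d_{i+1} = (743 - m_{i+1}^2)/d_i, a_{i+1} = floor((a_0 + m_{i+1})/d_{i+1}):
  m_1 = 1*27 - 0 = 27, d_1 = (743 - 27^2)/1 = 14/1 = 14, a_1 = floor((27 + 27)/14) = 3.
  m_2 = 14*3 - 27 = 15, d_2 = (743 - 15^2)/14 = 518/14 = 37, a_2 = floor((27 + 15)/37) = 1.
  m_3 = 37*1 - 15 = 22, d_3 = (743 - 22^2)/37 = 259/37 = 7, a_3 = floor((27 + 22)/7) = 7.
  m_4 = 7*7 - 22 = 27, d_4 = (743 - 27^2)/7 = 14/7 = 2, a_4 = floor((27 + 27)/2) = 27.
  m_5 = 2*27 - 27 = 27, d_5 = (743 - 27^2)/2 = 14/2 = 7, a_5 = floor((27 + 27)/7) = 7.
  m_6 = 7*7 - 27 = 22, d_6 = (743 - 22^2)/7 = 259/7 = 37, a_6 = floor((27 + 22)/37) = 1.
  m_7 = 37*1 - 22 = 15, d_7 = (743 - 15^2)/37 = 518/37 = 14, a_7 = floor((27 + 15)/14) = 3.
  m_8 = 14*3 - 15 = 27, d_8 = (743 - 27^2)/14 = 14/14 = 1, a_8 = floor((27 + 27)/1) = 54.
  m_9 = 1*54 - 27 = 27, d_9 = (743 - 27^2)/1 = 14/1 = 14: (m_9, d_9) = (m_1, d_1) = (27, 14), so from here the quotients repeat a_1, ..., a_8; the period length is 8.
So sqrt(743) = [27; (3, 1, 7, 27, 7, 1, 3, 54)] with period length k = 8.
k is even, so the fundamental solution of x^2 - 743y^2 = 1 is (p_{k-1}, q_{k-1}) = (p_7, q_7); compute convergents through index 7.
Convergents (p_i = a_i*p_{i-1} + p_{i-2}, q_i = a_i*q_{i-1} + q_{i-2} with p_{-2}=0, p_{-1}=1, q_{-2}=1, q_{-1}=0):
  i=0: a_0=27, p_0 = 27*1 + 0 = 27, q_0 = 27*0 + 1 = 1.
  i=1: a_1=3, p_1 = 3*27 + 1 = 82, q_1 = 3*1 + 0 = 3.
  i=2: a_2=1, p_2 = 1*82 + 27 = 109, q_2 = 1*3 + 1 = 4.
  i=3: a_3=7, p_3 = 7*109 + 82 = 845, q_3 = 7*4 + 3 = 31.
  i=4: a_4=27, p_4 = 27*845 + 109 = 22924, q_4 = 27*31 + 4 = 841.
  i=5: a_5=7, p_5 = 7*22924 + 845 = 161313, q_5 = 7*841 + 31 = 5918.
  i=6: a_6=1, p_6 = 1*161313 + 22924 = 184237, q_6 = 1*5918 + 841 = 6759.
  i=7: a_7=3, p_7 = 3*184237 + 161313 = 714024, q_7 = 3*6759 + 5918 = 26195.
Check: 714024^2 - 743*26195^2 = 509830272576 - 509830272575 = 1, so (x, y) = (714024, 26195) solves the equation, and by the theorem it is the least positive solution.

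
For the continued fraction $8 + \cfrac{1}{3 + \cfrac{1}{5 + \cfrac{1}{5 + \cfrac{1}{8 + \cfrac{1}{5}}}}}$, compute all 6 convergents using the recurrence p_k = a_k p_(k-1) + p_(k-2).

8/1, 25/3, 133/16, 690/83, 5653/680, 28955/3483

Using the convergent recurrence p_i = a_i*p_{i-1} + p_{i-2}, q_i = a_i*q_{i-1} + q_{i-2} with p_{-2}=0, p_{-1}=1, q_{-2}=1, q_{-1}=0:
  i=0: a_0=8, p_0 = 8*1 + 0 = 8, q_0 = 8*0 + 1 = 1.
  i=1: a_1=3, p_1 = 3*8 + 1 = 25, q_1 = 3*1 + 0 = 3.
  i=2: a_2=5, p_2 = 5*25 + 8 = 133, q_2 = 5*3 + 1 = 16.
  i=3: a_3=5, p_3 = 5*133 + 25 = 690, q_3 = 5*16 + 3 = 83.
  i=4: a_4=8, p_4 = 8*690 + 133 = 5653, q_4 = 8*83 + 16 = 680.
  i=5: a_5=5, p_5 = 5*5653 + 690 = 28955, q_5 = 5*680 + 83 = 3483.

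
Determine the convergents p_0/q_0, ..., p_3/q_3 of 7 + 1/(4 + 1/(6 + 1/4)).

7/1, 29/4, 181/25, 753/104

Using the convergent recurrence p_i = a_i*p_{i-1} + p_{i-2}, q_i = a_i*q_{i-1} + q_{i-2} with p_{-2}=0, p_{-1}=1, q_{-2}=1, q_{-1}=0:
  i=0: a_0=7, p_0 = 7*1 + 0 = 7, q_0 = 7*0 + 1 = 1.
  i=1: a_1=4, p_1 = 4*7 + 1 = 29, q_1 = 4*1 + 0 = 4.
  i=2: a_2=6, p_2 = 6*29 + 7 = 181, q_2 = 6*4 + 1 = 25.
  i=3: a_3=4, p_3 = 4*181 + 29 = 753, q_3 = 4*25 + 4 = 104.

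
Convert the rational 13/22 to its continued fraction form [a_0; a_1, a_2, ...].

[0; 1, 1, 2, 4]

Run the Euclidean algorithm on 13 and 22; the successive quotients are the partial quotients a_0, a_1, ... (each step inverts the fractional part left over by the previous one):
  13 = 0*22 + 13, so a_0 = 0.
  22 = 1*13 + 9, so a_1 = 1.
  13 = 1*9 + 4, so a_2 = 1.
  9 = 2*4 + 1, so a_3 = 2.
  4 = 4*1 + 0, so a_4 = 4.
The remainder reaches 0 after 5 divisions, so the expansion has 5 partial quotients, read off in order.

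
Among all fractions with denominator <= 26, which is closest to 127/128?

1/1

Expand x = 127/128 as a continued fraction with the Euclidean algorithm:
  127 = 0*128 + 127, so a_0 = 0.
  128 = 1*127 + 1, so a_1 = 1.
  127 = 127*1 + 0, so a_2 = 127.
so x = [0; 1, 127].
Convergents (p_i = a_i*p_{i-1} + p_{i-2}, q_i = a_i*q_{i-1} + q_{i-2} with p_{-2}=0, p_{-1}=1, q_{-2}=1, q_{-1}=0), until the denominator exceeds 26:
  i=0: a_0=0, p_0 = 0*1 + 0 = 0, q_0 = 0*0 + 1 = 1.
  i=1: a_1=1, p_1 = 1*0 + 1 = 1, q_1 = 1*1 + 0 = 1.
  i=2: a_2=127, p_2 = 127*1 + 0 = 127, q_2 = 127*1 + 1 = 128.
q_2 = 128 > 26, so the last convergent with denominator <= 26 is p_1/q_1 = 1/1.
The closest fraction with denominator <= 26 is either p_1/q_1 or the intermediate fraction (k*p_1 + p_0)/(k*q_1 + q_0) with the largest k >= 1 whose denominator stays <= 26; these approach x as k grows, and every other convergent or intermediate fraction in range is farther away.
Largest k: floor((26 - q_0)/q_1) = floor((26 - 1)/1) = 25.
That gives (25*1 + 0)/(25*1 + 1) = 25/26.
Compare the errors: |x - 1/1| = |127*1 - 1*128|/(128*1) = 1/128, and |x - 25/26| = |127*26 - 25*128|/(128*26) = 102/3328.
Cross-multiplying, 1*3328 = 3328 < 13056 = 102*128, so 1/128 is smaller: the convergent 1/1 is closer to x than 25/26.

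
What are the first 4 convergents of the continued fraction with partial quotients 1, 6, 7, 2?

Using the convergent recurrence p_i = a_i*p_{i-1} + p_{i-2}, q_i = a_i*q_{i-1} + q_{i-2} with p_{-2}=0, p_{-1}=1, q_{-2}=1, q_{-1}=0:
  i=0: a_0=1, p_0 = 1*1 + 0 = 1, q_0 = 1*0 + 1 = 1.
  i=1: a_1=6, p_1 = 6*1 + 1 = 7, q_1 = 6*1 + 0 = 6.
  i=2: a_2=7, p_2 = 7*7 + 1 = 50, q_2 = 7*6 + 1 = 43.
  i=3: a_3=2, p_3 = 2*50 + 7 = 107, q_3 = 2*43 + 6 = 92.

1/1, 7/6, 50/43, 107/92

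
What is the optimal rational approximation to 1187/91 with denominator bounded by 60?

300/23

Expand x = 1187/91 as a continued fraction with the Euclidean algorithm:
  1187 = 13*91 + 4, so a_0 = 13.
  91 = 22*4 + 3, so a_1 = 22.
  4 = 1*3 + 1, so a_2 = 1.
  3 = 3*1 + 0, so a_3 = 3.
so x = [13; 22, 1, 3].
Convergents (p_i = a_i*p_{i-1} + p_{i-2}, q_i = a_i*q_{i-1} + q_{i-2} with p_{-2}=0, p_{-1}=1, q_{-2}=1, q_{-1}=0), until the denominator exceeds 60:
  i=0: a_0=13, p_0 = 13*1 + 0 = 13, q_0 = 13*0 + 1 = 1.
  i=1: a_1=22, p_1 = 22*13 + 1 = 287, q_1 = 22*1 + 0 = 22.
  i=2: a_2=1, p_2 = 1*287 + 13 = 300, q_2 = 1*22 + 1 = 23.
  i=3: a_3=3, p_3 = 3*300 + 287 = 1187, q_3 = 3*23 + 22 = 91.
q_3 = 91 > 60, so the last convergent with denominator <= 60 is p_2/q_2 = 300/23.
The closest fraction with denominator <= 60 is either p_2/q_2 or the intermediate fraction (k*p_2 + p_1)/(k*q_2 + q_1) with the largest k >= 1 whose denominator stays <= 60; these approach x as k grows, and every other convergent or intermediate fraction in range is farther away.
Largest k: floor((60 - q_1)/q_2) = floor((60 - 22)/23) = 1.
That gives (1*300 + 287)/(1*23 + 22) = 587/45.
Compare the errors: |x - 300/23| = |1187*23 - 300*91|/(91*23) = 1/2093, and |x - 587/45| = |1187*45 - 587*91|/(91*45) = 2/4095.
Cross-multiplying, 1*4095 = 4095 < 4186 = 2*2093, so 1/2093 is smaller: the convergent 300/23 is closer to x than 587/45.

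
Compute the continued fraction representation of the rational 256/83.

[3; 11, 1, 6]

Run the Euclidean algorithm on 256 and 83; the successive quotients are the partial quotients a_0, a_1, ... (each step inverts the fractional part left over by the previous one):
  256 = 3*83 + 7, so a_0 = 3.
  83 = 11*7 + 6, so a_1 = 11.
  7 = 1*6 + 1, so a_2 = 1.
  6 = 6*1 + 0, so a_3 = 6.
The remainder reaches 0 after 4 divisions, so the expansion has 4 partial quotients, read off in order.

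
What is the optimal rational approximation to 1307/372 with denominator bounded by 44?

Expand x = 1307/372 as a continued fraction with the Euclidean algorithm:
  1307 = 3*372 + 191, so a_0 = 3.
  372 = 1*191 + 181, so a_1 = 1.
  191 = 1*181 + 10, so a_2 = 1.
  181 = 18*10 + 1, so a_3 = 18.
  10 = 10*1 + 0, so a_4 = 10.
so x = [3; 1, 1, 18, 10].
Convergents (p_i = a_i*p_{i-1} + p_{i-2}, q_i = a_i*q_{i-1} + q_{i-2} with p_{-2}=0, p_{-1}=1, q_{-2}=1, q_{-1}=0), until the denominator exceeds 44:
  i=0: a_0=3, p_0 = 3*1 + 0 = 3, q_0 = 3*0 + 1 = 1.
  i=1: a_1=1, p_1 = 1*3 + 1 = 4, q_1 = 1*1 + 0 = 1.
  i=2: a_2=1, p_2 = 1*4 + 3 = 7, q_2 = 1*1 + 1 = 2.
  i=3: a_3=18, p_3 = 18*7 + 4 = 130, q_3 = 18*2 + 1 = 37.
  i=4: a_4=10, p_4 = 10*130 + 7 = 1307, q_4 = 10*37 + 2 = 372.
q_4 = 372 > 44, so the last convergent with denominator <= 44 is p_3/q_3 = 130/37.
The closest fraction with denominator <= 44 is either p_3/q_3 or the intermediate fraction (k*p_3 + p_2)/(k*q_3 + q_2) with the largest k >= 1 whose denominator stays <= 44; these approach x as k grows, and every other convergent or intermediate fraction in range is farther away.
Largest k: floor((44 - q_2)/q_3) = floor((44 - 2)/37) = 1.
That gives (1*130 + 7)/(1*37 + 2) = 137/39.
Compare the errors: |x - 130/37| = |1307*37 - 130*372|/(372*37) = 1/13764, and |x - 137/39| = |1307*39 - 137*372|/(372*39) = 9/14508.
Cross-multiplying, 1*14508 = 14508 < 123876 = 9*13764, so 1/13764 is smaller: the convergent 130/37 is closer to x than 137/39.

130/37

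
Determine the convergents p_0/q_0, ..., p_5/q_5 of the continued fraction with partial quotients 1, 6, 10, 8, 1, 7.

Using the convergent recurrence p_i = a_i*p_{i-1} + p_{i-2}, q_i = a_i*q_{i-1} + q_{i-2} with p_{-2}=0, p_{-1}=1, q_{-2}=1, q_{-1}=0:
  i=0: a_0=1, p_0 = 1*1 + 0 = 1, q_0 = 1*0 + 1 = 1.
  i=1: a_1=6, p_1 = 6*1 + 1 = 7, q_1 = 6*1 + 0 = 6.
  i=2: a_2=10, p_2 = 10*7 + 1 = 71, q_2 = 10*6 + 1 = 61.
  i=3: a_3=8, p_3 = 8*71 + 7 = 575, q_3 = 8*61 + 6 = 494.
  i=4: a_4=1, p_4 = 1*575 + 71 = 646, q_4 = 1*494 + 61 = 555.
  i=5: a_5=7, p_5 = 7*646 + 575 = 5097, q_5 = 7*555 + 494 = 4379.

1/1, 7/6, 71/61, 575/494, 646/555, 5097/4379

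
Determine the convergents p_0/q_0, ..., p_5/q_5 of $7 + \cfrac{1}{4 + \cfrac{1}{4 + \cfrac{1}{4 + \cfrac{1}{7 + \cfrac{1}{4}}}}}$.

7/1, 29/4, 123/17, 521/72, 3770/521, 15601/2156

Using the convergent recurrence p_i = a_i*p_{i-1} + p_{i-2}, q_i = a_i*q_{i-1} + q_{i-2} with p_{-2}=0, p_{-1}=1, q_{-2}=1, q_{-1}=0:
  i=0: a_0=7, p_0 = 7*1 + 0 = 7, q_0 = 7*0 + 1 = 1.
  i=1: a_1=4, p_1 = 4*7 + 1 = 29, q_1 = 4*1 + 0 = 4.
  i=2: a_2=4, p_2 = 4*29 + 7 = 123, q_2 = 4*4 + 1 = 17.
  i=3: a_3=4, p_3 = 4*123 + 29 = 521, q_3 = 4*17 + 4 = 72.
  i=4: a_4=7, p_4 = 7*521 + 123 = 3770, q_4 = 7*72 + 17 = 521.
  i=5: a_5=4, p_5 = 4*3770 + 521 = 15601, q_5 = 4*521 + 72 = 2156.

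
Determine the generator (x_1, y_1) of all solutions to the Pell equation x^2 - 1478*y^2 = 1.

First expand sqrt(1478) as a continued fraction. With x_i = (sqrt(1478) + m_i)/d_i and (m_0, d_0) = (0, 1): a_0 = floor(sqrt(1478)) = 38, since 38^2 = 1444 <= 1478 < 1521 = 39^2.
Iterate m_{i+1} = d_i*a_i - m_i, d_{i+1} = (1478 - m_{i+1}^2)/d_i, a_{i+1} = floor((a_0 + m_{i+1})/d_{i+1}):
  m_1 = 1*38 - 0 = 38, d_1 = (1478 - 38^2)/1 = 34/1 = 34, a_1 = floor((38 + 38)/34) = 2.
  m_2 = 34*2 - 38 = 30, d_2 = (1478 - 30^2)/34 = 578/34 = 17, a_2 = floor((38 + 30)/17) = 4.
  m_3 = 17*4 - 30 = 38, d_3 = (1478 - 38^2)/17 = 34/17 = 2, a_3 = floor((38 + 38)/2) = 38.
  m_4 = 2*38 - 38 = 38, d_4 = (1478 - 38^2)/2 = 34/2 = 17, a_4 = floor((38 + 38)/17) = 4.
  m_5 = 17*4 - 38 = 30, d_5 = (1478 - 30^2)/17 = 578/17 = 34, a_5 = floor((38 + 30)/34) = 2.
  m_6 = 34*2 - 30 = 38, d_6 = (1478 - 38^2)/34 = 34/34 = 1, a_6 = floor((38 + 38)/1) = 76.
  m_7 = 1*76 - 38 = 38, d_7 = (1478 - 38^2)/1 = 34/1 = 34: (m_7, d_7) = (m_1, d_1) = (38, 34), so from here the quotients repeat a_1, ..., a_6; the period length is 6.
So sqrt(1478) = [38; (2, 4, 38, 4, 2, 76)] with period length k = 6.
k is even, so the fundamental solution of x^2 - 1478y^2 = 1 is (p_{k-1}, q_{k-1}) = (p_5, q_5); compute convergents through index 5.
Convergents (p_i = a_i*p_{i-1} + p_{i-2}, q_i = a_i*q_{i-1} + q_{i-2} with p_{-2}=0, p_{-1}=1, q_{-2}=1, q_{-1}=0):
  i=0: a_0=38, p_0 = 38*1 + 0 = 38, q_0 = 38*0 + 1 = 1.
  i=1: a_1=2, p_1 = 2*38 + 1 = 77, q_1 = 2*1 + 0 = 2.
  i=2: a_2=4, p_2 = 4*77 + 38 = 346, q_2 = 4*2 + 1 = 9.
  i=3: a_3=38, p_3 = 38*346 + 77 = 13225, q_3 = 38*9 + 2 = 344.
  i=4: a_4=4, p_4 = 4*13225 + 346 = 53246, q_4 = 4*344 + 9 = 1385.
  i=5: a_5=2, p_5 = 2*53246 + 13225 = 119717, q_5 = 2*1385 + 344 = 3114.
Check: 119717^2 - 1478*3114^2 = 14332160089 - 14332160088 = 1, so (x, y) = (119717, 3114) solves the equation, and by the theorem it is the least positive solution.

(x, y) = (119717, 3114)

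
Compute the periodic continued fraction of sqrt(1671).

Write x_i = (sqrt(1671) + m_i)/d_i with (m_0, d_0) = (0, 1). a_0 = floor(sqrt(1671)) = 40, since 40^2 = 1600 <= 1671 < 1681 = 41^2.
Iterate m_{i+1} = d_i*a_i - m_i, d_{i+1} = (1671 - m_{i+1}^2)/d_i, a_{i+1} = floor((a_0 + m_{i+1})/d_{i+1}):
  m_1 = 1*40 - 0 = 40, d_1 = (1671 - 40^2)/1 = 71/1 = 71, a_1 = floor((40 + 40)/71) = 1.
  m_2 = 71*1 - 40 = 31, d_2 = (1671 - 31^2)/71 = 710/71 = 10, a_2 = floor((40 + 31)/10) = 7.
  m_3 = 10*7 - 31 = 39, d_3 = (1671 - 39^2)/10 = 150/10 = 15, a_3 = floor((40 + 39)/15) = 5.
  m_4 = 15*5 - 39 = 36, d_4 = (1671 - 36^2)/15 = 375/15 = 25, a_4 = floor((40 + 36)/25) = 3.
  m_5 = 25*3 - 36 = 39, d_5 = (1671 - 39^2)/25 = 150/25 = 6, a_5 = floor((40 + 39)/6) = 13.
  m_6 = 6*13 - 39 = 39, d_6 = (1671 - 39^2)/6 = 150/6 = 25, a_6 = floor((40 + 39)/25) = 3.
  m_7 = 25*3 - 39 = 36, d_7 = (1671 - 36^2)/25 = 375/25 = 15, a_7 = floor((40 + 36)/15) = 5.
  m_8 = 15*5 - 36 = 39, d_8 = (1671 - 39^2)/15 = 150/15 = 10, a_8 = floor((40 + 39)/10) = 7.
  m_9 = 10*7 - 39 = 31, d_9 = (1671 - 31^2)/10 = 710/10 = 71, a_9 = floor((40 + 31)/71) = 1.
  m_10 = 71*1 - 31 = 40, d_10 = (1671 - 40^2)/71 = 71/71 = 1, a_10 = floor((40 + 40)/1) = 80.
  m_11 = 1*80 - 40 = 40, d_11 = (1671 - 40^2)/1 = 71/1 = 71: (m_11, d_11) = (m_1, d_1) = (40, 71), so from here the quotients repeat a_1, ..., a_10; the period length is 10.
Hence the expansion of sqrt(1671) is a_0 = 40 followed by the repeating block 1, 7, 5, 3, 13, 3, 5, 7, 1, 80 (period 10).

[40; (1, 7, 5, 3, 13, 3, 5, 7, 1, 80)]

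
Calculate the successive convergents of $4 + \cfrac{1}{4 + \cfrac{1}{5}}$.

4/1, 17/4, 89/21

Using the convergent recurrence p_i = a_i*p_{i-1} + p_{i-2}, q_i = a_i*q_{i-1} + q_{i-2} with p_{-2}=0, p_{-1}=1, q_{-2}=1, q_{-1}=0:
  i=0: a_0=4, p_0 = 4*1 + 0 = 4, q_0 = 4*0 + 1 = 1.
  i=1: a_1=4, p_1 = 4*4 + 1 = 17, q_1 = 4*1 + 0 = 4.
  i=2: a_2=5, p_2 = 5*17 + 4 = 89, q_2 = 5*4 + 1 = 21.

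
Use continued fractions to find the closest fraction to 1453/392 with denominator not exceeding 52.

Expand x = 1453/392 as a continued fraction with the Euclidean algorithm:
  1453 = 3*392 + 277, so a_0 = 3.
  392 = 1*277 + 115, so a_1 = 1.
  277 = 2*115 + 47, so a_2 = 2.
  115 = 2*47 + 21, so a_3 = 2.
  47 = 2*21 + 5, so a_4 = 2.
  21 = 4*5 + 1, so a_5 = 4.
  5 = 5*1 + 0, so a_6 = 5.
so x = [3; 1, 2, 2, 2, 4, 5].
Convergents (p_i = a_i*p_{i-1} + p_{i-2}, q_i = a_i*q_{i-1} + q_{i-2} with p_{-2}=0, p_{-1}=1, q_{-2}=1, q_{-1}=0), until the denominator exceeds 52:
  i=0: a_0=3, p_0 = 3*1 + 0 = 3, q_0 = 3*0 + 1 = 1.
  i=1: a_1=1, p_1 = 1*3 + 1 = 4, q_1 = 1*1 + 0 = 1.
  i=2: a_2=2, p_2 = 2*4 + 3 = 11, q_2 = 2*1 + 1 = 3.
  i=3: a_3=2, p_3 = 2*11 + 4 = 26, q_3 = 2*3 + 1 = 7.
  i=4: a_4=2, p_4 = 2*26 + 11 = 63, q_4 = 2*7 + 3 = 17.
  i=5: a_5=4, p_5 = 4*63 + 26 = 278, q_5 = 4*17 + 7 = 75.
q_5 = 75 > 52, so the last convergent with denominator <= 52 is p_4/q_4 = 63/17.
The closest fraction with denominator <= 52 is either p_4/q_4 or the intermediate fraction (k*p_4 + p_3)/(k*q_4 + q_3) with the largest k >= 1 whose denominator stays <= 52; these approach x as k grows, and every other convergent or intermediate fraction in range is farther away.
Largest k: floor((52 - q_3)/q_4) = floor((52 - 7)/17) = 2.
That gives (2*63 + 26)/(2*17 + 7) = 152/41.
Compare the errors: |x - 63/17| = |1453*17 - 63*392|/(392*17) = 5/6664, and |x - 152/41| = |1453*41 - 152*392|/(392*41) = 11/16072.
Cross-multiplying, 11*6664 = 73304 < 80360 = 5*16072, so 11/16072 is smaller: the intermediate fraction 152/41 is closer to x than 63/17.

152/41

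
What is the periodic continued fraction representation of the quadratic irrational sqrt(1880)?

[43; (2, 1, 3, 1, 2, 86)]

Write x_i = (sqrt(1880) + m_i)/d_i with (m_0, d_0) = (0, 1). a_0 = floor(sqrt(1880)) = 43, since 43^2 = 1849 <= 1880 < 1936 = 44^2.
Iterate m_{i+1} = d_i*a_i - m_i, d_{i+1} = (1880 - m_{i+1}^2)/d_i, a_{i+1} = floor((a_0 + m_{i+1})/d_{i+1}):
  m_1 = 1*43 - 0 = 43, d_1 = (1880 - 43^2)/1 = 31/1 = 31, a_1 = floor((43 + 43)/31) = 2.
  m_2 = 31*2 - 43 = 19, d_2 = (1880 - 19^2)/31 = 1519/31 = 49, a_2 = floor((43 + 19)/49) = 1.
  m_3 = 49*1 - 19 = 30, d_3 = (1880 - 30^2)/49 = 980/49 = 20, a_3 = floor((43 + 30)/20) = 3.
  m_4 = 20*3 - 30 = 30, d_4 = (1880 - 30^2)/20 = 980/20 = 49, a_4 = floor((43 + 30)/49) = 1.
  m_5 = 49*1 - 30 = 19, d_5 = (1880 - 19^2)/49 = 1519/49 = 31, a_5 = floor((43 + 19)/31) = 2.
  m_6 = 31*2 - 19 = 43, d_6 = (1880 - 43^2)/31 = 31/31 = 1, a_6 = floor((43 + 43)/1) = 86.
  m_7 = 1*86 - 43 = 43, d_7 = (1880 - 43^2)/1 = 31/1 = 31: (m_7, d_7) = (m_1, d_1) = (43, 31), so from here the quotients repeat a_1, ..., a_6; the period length is 6.
Hence the expansion of sqrt(1880) is a_0 = 43 followed by the repeating block 2, 1, 3, 1, 2, 86 (period 6).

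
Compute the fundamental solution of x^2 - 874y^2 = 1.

First expand sqrt(874) as a continued fraction. With x_i = (sqrt(874) + m_i)/d_i and (m_0, d_0) = (0, 1): a_0 = floor(sqrt(874)) = 29, since 29^2 = 841 <= 874 < 900 = 30^2.
Iterate m_{i+1} = d_i*a_i - m_i, d_{i+1} = (874 - m_{i+1}^2)/d_i, a_{i+1} = floor((a_0 + m_{i+1})/d_{i+1}):
  m_1 = 1*29 - 0 = 29, d_1 = (874 - 29^2)/1 = 33/1 = 33, a_1 = floor((29 + 29)/33) = 1.
  m_2 = 33*1 - 29 = 4, d_2 = (874 - 4^2)/33 = 858/33 = 26, a_2 = floor((29 + 4)/26) = 1.
  m_3 = 26*1 - 4 = 22, d_3 = (874 - 22^2)/26 = 390/26 = 15, a_3 = floor((29 + 22)/15) = 3.
  m_4 = 15*3 - 22 = 23, d_4 = (874 - 23^2)/15 = 345/15 = 23, a_4 = floor((29 + 23)/23) = 2.
  m_5 = 23*2 - 23 = 23, d_5 = (874 - 23^2)/23 = 345/23 = 15, a_5 = floor((29 + 23)/15) = 3.
  m_6 = 15*3 - 23 = 22, d_6 = (874 - 22^2)/15 = 390/15 = 26, a_6 = floor((29 + 22)/26) = 1.
  m_7 = 26*1 - 22 = 4, d_7 = (874 - 4^2)/26 = 858/26 = 33, a_7 = floor((29 + 4)/33) = 1.
  m_8 = 33*1 - 4 = 29, d_8 = (874 - 29^2)/33 = 33/33 = 1, a_8 = floor((29 + 29)/1) = 58.
  m_9 = 1*58 - 29 = 29, d_9 = (874 - 29^2)/1 = 33/1 = 33: (m_9, d_9) = (m_1, d_1) = (29, 33), so from here the quotients repeat a_1, ..., a_8; the period length is 8.
So sqrt(874) = [29; (1, 1, 3, 2, 3, 1, 1, 58)] with period length k = 8.
k is even, so the fundamental solution of x^2 - 874y^2 = 1 is (p_{k-1}, q_{k-1}) = (p_7, q_7); compute convergents through index 7.
Convergents (p_i = a_i*p_{i-1} + p_{i-2}, q_i = a_i*q_{i-1} + q_{i-2} with p_{-2}=0, p_{-1}=1, q_{-2}=1, q_{-1}=0):
  i=0: a_0=29, p_0 = 29*1 + 0 = 29, q_0 = 29*0 + 1 = 1.
  i=1: a_1=1, p_1 = 1*29 + 1 = 30, q_1 = 1*1 + 0 = 1.
  i=2: a_2=1, p_2 = 1*30 + 29 = 59, q_2 = 1*1 + 1 = 2.
  i=3: a_3=3, p_3 = 3*59 + 30 = 207, q_3 = 3*2 + 1 = 7.
  i=4: a_4=2, p_4 = 2*207 + 59 = 473, q_4 = 2*7 + 2 = 16.
  i=5: a_5=3, p_5 = 3*473 + 207 = 1626, q_5 = 3*16 + 7 = 55.
  i=6: a_6=1, p_6 = 1*1626 + 473 = 2099, q_6 = 1*55 + 16 = 71.
  i=7: a_7=1, p_7 = 1*2099 + 1626 = 3725, q_7 = 1*71 + 55 = 126.
Check: 3725^2 - 874*126^2 = 13875625 - 13875624 = 1, so (x, y) = (3725, 126) solves the equation, and by the theorem it is the least positive solution.

(x, y) = (3725, 126)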